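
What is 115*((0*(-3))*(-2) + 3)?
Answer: 345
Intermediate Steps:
115*((0*(-3))*(-2) + 3) = 115*(0*(-2) + 3) = 115*(0 + 3) = 115*3 = 345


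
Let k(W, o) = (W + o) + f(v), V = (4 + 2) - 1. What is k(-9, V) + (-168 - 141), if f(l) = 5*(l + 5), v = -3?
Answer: -303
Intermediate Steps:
V = 5 (V = 6 - 1 = 5)
f(l) = 25 + 5*l (f(l) = 5*(5 + l) = 25 + 5*l)
k(W, o) = 10 + W + o (k(W, o) = (W + o) + (25 + 5*(-3)) = (W + o) + (25 - 15) = (W + o) + 10 = 10 + W + o)
k(-9, V) + (-168 - 141) = (10 - 9 + 5) + (-168 - 141) = 6 - 309 = -303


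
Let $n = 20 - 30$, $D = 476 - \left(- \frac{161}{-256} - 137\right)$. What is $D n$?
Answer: $- \frac{783835}{128} \approx -6123.7$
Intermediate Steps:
$D = \frac{156767}{256}$ ($D = 476 - \left(\left(-161\right) \left(- \frac{1}{256}\right) - 137\right) = 476 - \left(\frac{161}{256} - 137\right) = 476 - - \frac{34911}{256} = 476 + \frac{34911}{256} = \frac{156767}{256} \approx 612.37$)
$n = -10$
$D n = \frac{156767}{256} \left(-10\right) = - \frac{783835}{128}$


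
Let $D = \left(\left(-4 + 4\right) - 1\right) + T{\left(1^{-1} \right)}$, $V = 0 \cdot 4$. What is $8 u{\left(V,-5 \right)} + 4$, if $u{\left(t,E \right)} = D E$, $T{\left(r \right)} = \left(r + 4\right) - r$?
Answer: $-116$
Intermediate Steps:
$V = 0$
$T{\left(r \right)} = 4$ ($T{\left(r \right)} = \left(4 + r\right) - r = 4$)
$D = 3$ ($D = \left(\left(-4 + 4\right) - 1\right) + 4 = \left(0 - 1\right) + 4 = -1 + 4 = 3$)
$u{\left(t,E \right)} = 3 E$
$8 u{\left(V,-5 \right)} + 4 = 8 \cdot 3 \left(-5\right) + 4 = 8 \left(-15\right) + 4 = -120 + 4 = -116$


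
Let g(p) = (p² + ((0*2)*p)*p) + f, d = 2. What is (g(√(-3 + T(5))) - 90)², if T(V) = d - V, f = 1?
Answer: 9025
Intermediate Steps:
T(V) = 2 - V
g(p) = 1 + p² (g(p) = (p² + ((0*2)*p)*p) + 1 = (p² + (0*p)*p) + 1 = (p² + 0*p) + 1 = (p² + 0) + 1 = p² + 1 = 1 + p²)
(g(√(-3 + T(5))) - 90)² = ((1 + (√(-3 + (2 - 1*5)))²) - 90)² = ((1 + (√(-3 + (2 - 5)))²) - 90)² = ((1 + (√(-3 - 3))²) - 90)² = ((1 + (√(-6))²) - 90)² = ((1 + (I*√6)²) - 90)² = ((1 - 6) - 90)² = (-5 - 90)² = (-95)² = 9025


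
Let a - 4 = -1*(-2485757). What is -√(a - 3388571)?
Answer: -I*√902810 ≈ -950.16*I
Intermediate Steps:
a = 2485761 (a = 4 - 1*(-2485757) = 4 + 2485757 = 2485761)
-√(a - 3388571) = -√(2485761 - 3388571) = -√(-902810) = -I*√902810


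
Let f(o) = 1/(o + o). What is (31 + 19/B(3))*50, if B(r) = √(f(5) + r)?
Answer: 1550 + 950*√310/31 ≈ 2089.6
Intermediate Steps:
f(o) = 1/(2*o)
B(r) = √(⅒ + r) (B(r) = √((½)/5 + r) = √((½)*(⅕) + r) = √(⅒ + r))
(31 + 19/B(3))*50 = (31 + 19/((√(10 + 100*3)/10)))*50 = (31 + 19/((√(10 + 300)/10)))*50 = (31 + 19/((√310/10)))*50 = (31 + 19*(√310/31))*50 = (31 + 19*√310/31)*50 = 1550 + 950*√310/31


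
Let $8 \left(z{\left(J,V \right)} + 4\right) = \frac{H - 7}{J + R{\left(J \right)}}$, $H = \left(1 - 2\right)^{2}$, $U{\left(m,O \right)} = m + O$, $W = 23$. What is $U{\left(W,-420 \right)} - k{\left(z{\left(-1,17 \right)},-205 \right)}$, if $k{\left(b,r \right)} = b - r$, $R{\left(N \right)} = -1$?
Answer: $- \frac{4787}{8} \approx -598.38$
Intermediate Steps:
$U{\left(m,O \right)} = O + m$
$H = 1$ ($H = \left(-1\right)^{2} = 1$)
$z{\left(J,V \right)} = -4 - \frac{3}{4 \left(-1 + J\right)}$ ($z{\left(J,V \right)} = -4 + \frac{\left(1 - 7\right) \frac{1}{J - 1}}{8} = -4 + \frac{\left(-6\right) \frac{1}{-1 + J}}{8} = -4 - \frac{3}{4 \left(-1 + J\right)}$)
$U{\left(W,-420 \right)} - k{\left(z{\left(-1,17 \right)},-205 \right)} = \left(-420 + 23\right) - \left(\frac{13 - -16}{4 \left(-1 - 1\right)} - -205\right) = -397 - \left(\frac{13 + 16}{4 \left(-2\right)} + 205\right) = -397 - \left(\frac{1}{4} \left(- \frac{1}{2}\right) 29 + 205\right) = -397 - \left(- \frac{29}{8} + 205\right) = -397 - \frac{1611}{8} = - \frac{4787}{8}$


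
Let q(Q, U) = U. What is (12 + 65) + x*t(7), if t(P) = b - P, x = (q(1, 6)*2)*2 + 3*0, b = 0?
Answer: -91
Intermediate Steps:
x = 24 (x = (6*2)*2 + 3*0 = 12*2 + 0 = 24 + 0 = 24)
t(P) = -P (t(P) = 0 - P = -P)
(12 + 65) + x*t(7) = (12 + 65) + 24*(-1*7) = 77 + 24*(-7) = 77 - 168 = -91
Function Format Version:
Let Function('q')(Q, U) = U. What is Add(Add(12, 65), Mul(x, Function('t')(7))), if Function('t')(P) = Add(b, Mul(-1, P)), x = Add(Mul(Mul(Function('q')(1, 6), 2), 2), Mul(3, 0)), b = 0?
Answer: -91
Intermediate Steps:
x = 24 (x = Add(Mul(Mul(6, 2), 2), Mul(3, 0)) = Add(Mul(12, 2), 0) = Add(24, 0) = 24)
Function('t')(P) = Mul(-1, P) (Function('t')(P) = Add(0, Mul(-1, P)) = Mul(-1, P))
Add(Add(12, 65), Mul(x, Function('t')(7))) = Add(Add(12, 65), Mul(24, Mul(-1, 7))) = Add(77, Mul(24, -7)) = Add(77, -168) = -91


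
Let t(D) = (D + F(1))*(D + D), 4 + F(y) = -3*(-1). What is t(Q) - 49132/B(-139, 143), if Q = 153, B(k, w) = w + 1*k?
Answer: 34229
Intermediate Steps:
F(y) = -1 (F(y) = -4 - 3*(-1) = -4 + 3 = -1)
B(k, w) = k + w (B(k, w) = w + k = k + w)
t(D) = 2*D*(-1 + D) (t(D) = (D - 1)*(D + D) = (-1 + D)*(2*D) = 2*D*(-1 + D))
t(Q) - 49132/B(-139, 143) = 2*153*(-1 + 153) - 49132/(-139 + 143) = 2*153*152 - 49132/4 = 46512 - 49132/4 = 46512 - 1*12283 = 46512 - 12283 = 34229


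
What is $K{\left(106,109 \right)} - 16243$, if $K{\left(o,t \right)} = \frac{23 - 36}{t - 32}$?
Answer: $- \frac{1250724}{77} \approx -16243.0$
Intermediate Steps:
$K{\left(o,t \right)} = - \frac{13}{-32 + t}$ ($K{\left(o,t \right)} = \frac{23 - 36}{-32 + t} = - \frac{13}{-32 + t}$)
$K{\left(106,109 \right)} - 16243 = - \frac{13}{-32 + 109} - 16243 = - \frac{13}{77} - 16243 = - \frac{1250724}{77}$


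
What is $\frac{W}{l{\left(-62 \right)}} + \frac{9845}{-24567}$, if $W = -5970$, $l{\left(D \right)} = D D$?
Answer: $- \frac{92254585}{47217774} \approx -1.9538$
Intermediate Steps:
$l{\left(D \right)} = D^{2}$
$\frac{W}{l{\left(-62 \right)}} + \frac{9845}{-24567} = - \frac{5970}{\left(-62\right)^{2}} + \frac{9845}{-24567} = - \frac{5970}{3844} + 9845 \left(- \frac{1}{24567}\right) = \left(-5970\right) \frac{1}{3844} - \frac{9845}{24567} = - \frac{2985}{1922} - \frac{9845}{24567} = - \frac{92254585}{47217774}$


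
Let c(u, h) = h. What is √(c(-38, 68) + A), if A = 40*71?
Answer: 2*√727 ≈ 53.926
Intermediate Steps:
A = 2840
√(c(-38, 68) + A) = √(68 + 2840) = √2908 = 2*√727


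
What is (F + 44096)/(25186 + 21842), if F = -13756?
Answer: 7585/11757 ≈ 0.64515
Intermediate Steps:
(F + 44096)/(25186 + 21842) = (-13756 + 44096)/(25186 + 21842) = 30340/47028 = 30340*(1/47028) = 7585/11757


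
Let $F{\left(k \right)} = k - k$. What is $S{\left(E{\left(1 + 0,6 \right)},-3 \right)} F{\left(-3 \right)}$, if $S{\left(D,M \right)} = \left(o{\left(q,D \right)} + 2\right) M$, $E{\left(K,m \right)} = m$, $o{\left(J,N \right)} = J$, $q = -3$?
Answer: $0$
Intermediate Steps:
$F{\left(k \right)} = 0$
$S{\left(D,M \right)} = - M$ ($S{\left(D,M \right)} = \left(-3 + 2\right) M = - M$)
$S{\left(E{\left(1 + 0,6 \right)},-3 \right)} F{\left(-3 \right)} = \left(-1\right) \left(-3\right) 0 = 3 \cdot 0 = 0$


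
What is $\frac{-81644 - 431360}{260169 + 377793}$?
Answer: $- \frac{256502}{318981} \approx -0.80413$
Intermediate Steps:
$\frac{-81644 - 431360}{260169 + 377793} = \frac{-81644 - 431360}{637962} = \left(-513004\right) \frac{1}{637962} = - \frac{256502}{318981}$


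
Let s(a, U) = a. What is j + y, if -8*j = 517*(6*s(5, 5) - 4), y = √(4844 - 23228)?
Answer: -6721/4 + 4*I*√1149 ≈ -1680.3 + 135.59*I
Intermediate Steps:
y = 4*I*√1149 (y = √(-18384) = 4*I*√1149 ≈ 135.59*I)
j = -6721/4 (j = -517*(6*5 - 4)/8 = -517*(30 - 4)/8 = -517*26/8 = -⅛*13442 = -6721/4 ≈ -1680.3)
j + y = -6721/4 + 4*I*√1149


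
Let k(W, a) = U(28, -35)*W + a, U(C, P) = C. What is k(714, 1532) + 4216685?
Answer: 4238209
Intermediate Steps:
k(W, a) = a + 28*W (k(W, a) = 28*W + a = a + 28*W)
k(714, 1532) + 4216685 = (1532 + 28*714) + 4216685 = (1532 + 19992) + 4216685 = 21524 + 4216685 = 4238209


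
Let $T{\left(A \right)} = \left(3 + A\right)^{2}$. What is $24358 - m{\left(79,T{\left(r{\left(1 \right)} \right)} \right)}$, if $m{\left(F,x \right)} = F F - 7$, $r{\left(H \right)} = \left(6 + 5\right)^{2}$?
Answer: $18124$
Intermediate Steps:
$r{\left(H \right)} = 121$ ($r{\left(H \right)} = 11^{2} = 121$)
$m{\left(F,x \right)} = -7 + F^{2}$ ($m{\left(F,x \right)} = F^{2} - 7 = -7 + F^{2}$)
$24358 - m{\left(79,T{\left(r{\left(1 \right)} \right)} \right)} = 24358 - \left(-7 + 79^{2}\right) = 24358 - \left(-7 + 6241\right) = 24358 - 6234 = 18124$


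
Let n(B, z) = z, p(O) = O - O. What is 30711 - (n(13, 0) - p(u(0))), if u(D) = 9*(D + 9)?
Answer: 30711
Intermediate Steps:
u(D) = 81 + 9*D (u(D) = 9*(9 + D) = 81 + 9*D)
p(O) = 0
30711 - (n(13, 0) - p(u(0))) = 30711 - (0 - 1*0) = 30711 - (0 + 0) = 30711 - 1*0 = 30711 + 0 = 30711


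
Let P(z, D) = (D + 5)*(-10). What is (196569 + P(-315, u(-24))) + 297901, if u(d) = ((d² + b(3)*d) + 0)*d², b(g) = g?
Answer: -2408620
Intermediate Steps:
u(d) = d²*(d² + 3*d) (u(d) = ((d² + 3*d) + 0)*d² = (d² + 3*d)*d² = d²*(d² + 3*d))
P(z, D) = -50 - 10*D (P(z, D) = (5 + D)*(-10) = -50 - 10*D)
(196569 + P(-315, u(-24))) + 297901 = (196569 + (-50 - 10*(-24)³*(3 - 24))) + 297901 = (196569 + (-50 - (-138240)*(-21))) + 297901 = (196569 + (-50 - 10*290304)) + 297901 = (196569 + (-50 - 2903040)) + 297901 = (196569 - 2903090) + 297901 = -2706521 + 297901 = -2408620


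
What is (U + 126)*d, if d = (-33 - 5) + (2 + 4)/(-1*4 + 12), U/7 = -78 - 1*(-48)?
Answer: 3129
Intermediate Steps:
U = -210 (U = 7*(-78 - 1*(-48)) = 7*(-78 + 48) = 7*(-30) = -210)
d = -149/4 (d = -38 + 6/(-4 + 12) = -38 + 6/8 = -38 + 6*(⅛) = -38 + ¾ = -149/4 ≈ -37.250)
(U + 126)*d = (-210 + 126)*(-149/4) = -84*(-149/4) = 3129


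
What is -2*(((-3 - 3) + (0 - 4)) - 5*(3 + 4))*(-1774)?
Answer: -159660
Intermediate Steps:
-2*(((-3 - 3) + (0 - 4)) - 5*(3 + 4))*(-1774) = -2*((-6 - 4) - 5*7)*(-1774) = -2*(-10 - 35)*(-1774) = -2*(-45)*(-1774) = -1*(-90)*(-1774) = 90*(-1774) = -159660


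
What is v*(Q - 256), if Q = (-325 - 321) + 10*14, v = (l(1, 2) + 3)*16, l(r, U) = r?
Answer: -48768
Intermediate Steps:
v = 64 (v = (1 + 3)*16 = 4*16 = 64)
Q = -506 (Q = -646 + 140 = -506)
v*(Q - 256) = 64*(-506 - 256) = 64*(-762) = -48768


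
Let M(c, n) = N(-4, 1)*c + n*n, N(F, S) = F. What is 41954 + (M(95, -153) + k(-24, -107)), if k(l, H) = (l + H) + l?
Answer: 64828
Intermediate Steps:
k(l, H) = H + 2*l (k(l, H) = (H + l) + l = H + 2*l)
M(c, n) = n**2 - 4*c (M(c, n) = -4*c + n*n = -4*c + n**2 = n**2 - 4*c)
41954 + (M(95, -153) + k(-24, -107)) = 41954 + (((-153)**2 - 4*95) + (-107 + 2*(-24))) = 41954 + ((23409 - 380) + (-107 - 48)) = 41954 + (23029 - 155) = 41954 + 22874 = 64828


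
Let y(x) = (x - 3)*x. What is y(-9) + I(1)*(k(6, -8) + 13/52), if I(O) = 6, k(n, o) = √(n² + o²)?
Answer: 339/2 ≈ 169.50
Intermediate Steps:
y(x) = x*(-3 + x) (y(x) = (-3 + x)*x = x*(-3 + x))
y(-9) + I(1)*(k(6, -8) + 13/52) = -9*(-3 - 9) + 6*(√(6² + (-8)²) + 13/52) = -9*(-12) + 6*(√(36 + 64) + 13*(1/52)) = 108 + 6*(√100 + ¼) = 108 + 6*(10 + ¼) = 108 + 6*(41/4) = 108 + 123/2 = 339/2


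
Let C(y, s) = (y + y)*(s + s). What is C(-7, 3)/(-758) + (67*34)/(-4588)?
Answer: -335333/869426 ≈ -0.38569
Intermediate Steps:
C(y, s) = 4*s*y (C(y, s) = (2*y)*(2*s) = 4*s*y)
C(-7, 3)/(-758) + (67*34)/(-4588) = (4*3*(-7))/(-758) + (67*34)/(-4588) = -84*(-1/758) + 2278*(-1/4588) = 42/379 - 1139/2294 = -335333/869426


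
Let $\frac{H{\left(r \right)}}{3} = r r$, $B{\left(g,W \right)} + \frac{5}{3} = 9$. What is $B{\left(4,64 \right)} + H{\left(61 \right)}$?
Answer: $\frac{33511}{3} \approx 11170.0$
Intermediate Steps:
$B{\left(g,W \right)} = \frac{22}{3}$ ($B{\left(g,W \right)} = - \frac{5}{3} + 9 = \frac{22}{3}$)
$H{\left(r \right)} = 3 r^{2}$ ($H{\left(r \right)} = 3 r r = 3 r^{2}$)
$B{\left(4,64 \right)} + H{\left(61 \right)} = \frac{22}{3} + 3 \cdot 61^{2} = \frac{22}{3} + 3 \cdot 3721 = \frac{22}{3} + 11163 = \frac{33511}{3}$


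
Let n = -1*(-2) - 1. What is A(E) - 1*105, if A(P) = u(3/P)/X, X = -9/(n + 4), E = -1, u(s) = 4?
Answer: -965/9 ≈ -107.22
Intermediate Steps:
n = 1 (n = 2 - 1 = 1)
X = -9/5 (X = -9/(1 + 4) = -9/5 ≈ -1.8000)
A(P) = -20/9 (A(P) = 4/(-9/5) = 4*(-5/9) = -20/9)
A(E) - 1*105 = -20/9 - 1*105 = -20/9 - 105 = -965/9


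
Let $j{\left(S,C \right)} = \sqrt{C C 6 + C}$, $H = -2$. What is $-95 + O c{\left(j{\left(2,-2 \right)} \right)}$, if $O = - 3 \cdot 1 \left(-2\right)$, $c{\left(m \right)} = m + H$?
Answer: $-107 + 6 \sqrt{22} \approx -78.858$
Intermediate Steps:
$j{\left(S,C \right)} = \sqrt{C + 6 C^{2}}$ ($j{\left(S,C \right)} = \sqrt{C^{2} \cdot 6 + C} = \sqrt{6 C^{2} + C} = \sqrt{C + 6 C^{2}}$)
$c{\left(m \right)} = -2 + m$ ($c{\left(m \right)} = m - 2 = -2 + m$)
$O = 6$ ($O = - 3 \left(-2\right) = \left(-1\right) \left(-6\right) = 6$)
$-95 + O c{\left(j{\left(2,-2 \right)} \right)} = -95 + 6 \left(-2 + \sqrt{- 2 \left(1 + 6 \left(-2\right)\right)}\right) = -95 + 6 \left(-2 + \sqrt{- 2 \left(1 - 12\right)}\right) = -95 + 6 \left(-2 + \sqrt{\left(-2\right) \left(-11\right)}\right) = -95 + 6 \left(-2 + \sqrt{22}\right) = -95 - \left(12 - 6 \sqrt{22}\right) = -107 + 6 \sqrt{22}$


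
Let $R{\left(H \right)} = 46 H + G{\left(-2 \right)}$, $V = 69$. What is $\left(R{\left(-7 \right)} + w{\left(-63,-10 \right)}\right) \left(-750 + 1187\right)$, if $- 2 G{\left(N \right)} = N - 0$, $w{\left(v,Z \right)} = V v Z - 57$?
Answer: $18831204$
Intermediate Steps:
$w{\left(v,Z \right)} = -57 + 69 Z v$ ($w{\left(v,Z \right)} = 69 v Z - 57 = 69 Z v - 57 = -57 + 69 Z v$)
$G{\left(N \right)} = - \frac{N}{2}$ ($G{\left(N \right)} = - \frac{N - 0}{2} = - \frac{N + 0}{2} = - \frac{N}{2}$)
$R{\left(H \right)} = 1 + 46 H$ ($R{\left(H \right)} = 46 H - -1 = 46 H + 1 = 1 + 46 H$)
$\left(R{\left(-7 \right)} + w{\left(-63,-10 \right)}\right) \left(-750 + 1187\right) = \left(\left(1 + 46 \left(-7\right)\right) - \left(57 + 690 \left(-63\right)\right)\right) \left(-750 + 1187\right) = \left(\left(1 - 322\right) + \left(-57 + 43470\right)\right) 437 = \left(-321 + 43413\right) 437 = 43092 \cdot 437 = 18831204$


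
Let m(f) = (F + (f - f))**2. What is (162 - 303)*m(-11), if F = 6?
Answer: -5076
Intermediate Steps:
m(f) = 36 (m(f) = (6 + (f - f))**2 = (6 + 0)**2 = 6**2 = 36)
(162 - 303)*m(-11) = (162 - 303)*36 = -141*36 = -5076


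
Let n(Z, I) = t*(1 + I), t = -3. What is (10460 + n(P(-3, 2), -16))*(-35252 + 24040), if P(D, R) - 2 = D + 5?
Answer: -117782060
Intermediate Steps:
P(D, R) = 7 + D (P(D, R) = 2 + (D + 5) = 2 + (5 + D) = 7 + D)
n(Z, I) = -3 - 3*I (n(Z, I) = -3*(1 + I) = -3 - 3*I)
(10460 + n(P(-3, 2), -16))*(-35252 + 24040) = (10460 + (-3 - 3*(-16)))*(-35252 + 24040) = (10460 + (-3 + 48))*(-11212) = (10460 + 45)*(-11212) = 10505*(-11212) = -117782060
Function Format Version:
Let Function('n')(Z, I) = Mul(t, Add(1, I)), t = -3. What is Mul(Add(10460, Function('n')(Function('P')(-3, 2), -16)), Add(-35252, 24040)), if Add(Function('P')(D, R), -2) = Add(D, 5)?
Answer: -117782060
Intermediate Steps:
Function('P')(D, R) = Add(7, D) (Function('P')(D, R) = Add(2, Add(D, 5)) = Add(2, Add(5, D)) = Add(7, D))
Function('n')(Z, I) = Add(-3, Mul(-3, I)) (Function('n')(Z, I) = Mul(-3, Add(1, I)) = Add(-3, Mul(-3, I)))
Mul(Add(10460, Function('n')(Function('P')(-3, 2), -16)), Add(-35252, 24040)) = Mul(Add(10460, Add(-3, Mul(-3, -16))), Add(-35252, 24040)) = Mul(Add(10460, Add(-3, 48)), -11212) = Mul(Add(10460, 45), -11212) = Mul(10505, -11212) = -117782060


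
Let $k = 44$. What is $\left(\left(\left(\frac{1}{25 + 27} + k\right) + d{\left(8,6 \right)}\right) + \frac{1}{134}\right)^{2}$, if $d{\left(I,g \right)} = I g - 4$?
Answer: $\frac{94055689225}{12138256} \approx 7748.7$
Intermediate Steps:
$d{\left(I,g \right)} = -4 + I g$
$\left(\left(\left(\frac{1}{25 + 27} + k\right) + d{\left(8,6 \right)}\right) + \frac{1}{134}\right)^{2} = \left(\left(\left(\frac{1}{25 + 27} + 44\right) + \left(-4 + 8 \cdot 6\right)\right) + \frac{1}{134}\right)^{2} = \left(\left(\left(\frac{1}{52} + 44\right) + \left(-4 + 48\right)\right) + \frac{1}{134}\right)^{2} = \left(\left(\left(\frac{1}{52} + 44\right) + 44\right) + \frac{1}{134}\right)^{2} = \left(\left(\frac{2289}{52} + 44\right) + \frac{1}{134}\right)^{2} = \left(\frac{4577}{52} + \frac{1}{134}\right)^{2} = \left(\frac{306685}{3484}\right)^{2} = \frac{94055689225}{12138256}$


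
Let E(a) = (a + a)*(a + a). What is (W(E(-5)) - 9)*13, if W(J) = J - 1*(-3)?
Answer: 1222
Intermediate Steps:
E(a) = 4*a² (E(a) = (2*a)*(2*a) = 4*a²)
W(J) = 3 + J (W(J) = J + 3 = 3 + J)
(W(E(-5)) - 9)*13 = ((3 + 4*(-5)²) - 9)*13 = ((3 + 4*25) - 9)*13 = ((3 + 100) - 9)*13 = (103 - 9)*13 = 94*13 = 1222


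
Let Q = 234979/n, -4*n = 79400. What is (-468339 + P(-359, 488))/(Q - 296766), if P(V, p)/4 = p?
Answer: 9257781950/5891040079 ≈ 1.5715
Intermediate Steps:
n = -19850 (n = -¼*79400 = -19850)
P(V, p) = 4*p
Q = -234979/19850 (Q = 234979/(-19850) = 234979*(-1/19850) = -234979/19850 ≈ -11.838)
(-468339 + P(-359, 488))/(Q - 296766) = (-468339 + 4*488)/(-234979/19850 - 296766) = (-468339 + 1952)/(-5891040079/19850) = -466387*(-19850/5891040079) = 9257781950/5891040079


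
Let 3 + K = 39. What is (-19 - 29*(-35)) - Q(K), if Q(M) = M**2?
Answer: -300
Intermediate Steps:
K = 36 (K = -3 + 39 = 36)
(-19 - 29*(-35)) - Q(K) = (-19 - 29*(-35)) - 1*36**2 = (-19 + 1015) - 1*1296 = 996 - 1296 = -300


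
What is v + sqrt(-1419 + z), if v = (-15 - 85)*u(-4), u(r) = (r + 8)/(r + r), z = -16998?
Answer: 50 + I*sqrt(18417) ≈ 50.0 + 135.71*I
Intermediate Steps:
u(r) = (8 + r)/(2*r) (u(r) = (8 + r)/((2*r)) = (8 + r)*(1/(2*r)) = (8 + r)/(2*r))
v = 50 (v = (-15 - 85)*((1/2)*(8 - 4)/(-4)) = -50*(-1)*4/4 = -100*(-1/2) = 50)
v + sqrt(-1419 + z) = 50 + sqrt(-1419 - 16998) = 50 + sqrt(-18417) = 50 + I*sqrt(18417)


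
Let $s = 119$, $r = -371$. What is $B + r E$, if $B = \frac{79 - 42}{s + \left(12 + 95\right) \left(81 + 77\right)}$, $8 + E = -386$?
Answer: $\frac{2488612387}{17025} \approx 1.4617 \cdot 10^{5}$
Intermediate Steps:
$E = -394$ ($E = -8 - 386 = -394$)
$B = \frac{37}{17025}$ ($B = \frac{79 - 42}{119 + \left(12 + 95\right) \left(81 + 77\right)} = \frac{37}{119 + 107 \cdot 158} = \frac{37}{119 + 16906} = \frac{37}{17025} \approx 0.0021733$)
$B + r E = \frac{37}{17025} - -146174 = \frac{37}{17025} + 146174 = \frac{2488612387}{17025}$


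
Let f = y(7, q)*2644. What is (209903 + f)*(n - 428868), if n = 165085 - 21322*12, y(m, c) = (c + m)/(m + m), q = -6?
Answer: -764215223021/7 ≈ -1.0917e+11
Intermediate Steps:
y(m, c) = (c + m)/(2*m) (y(m, c) = (c + m)/((2*m)) = (c + m)*(1/(2*m)) = (c + m)/(2*m))
n = -90779 (n = 165085 - 255864 = -90779)
f = 1322/7 (f = ((½)*(-6 + 7)/7)*2644 = ((½)*(⅐)*1)*2644 = (1/14)*2644 = 1322/7 ≈ 188.86)
(209903 + f)*(n - 428868) = (209903 + 1322/7)*(-90779 - 428868) = (1470643/7)*(-519647) = -764215223021/7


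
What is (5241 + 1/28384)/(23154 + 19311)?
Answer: 29752109/241065312 ≈ 0.12342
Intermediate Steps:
(5241 + 1/28384)/(23154 + 19311) = (5241 + 1/28384)/42465 = (148760545/28384)*(1/42465) = 29752109/241065312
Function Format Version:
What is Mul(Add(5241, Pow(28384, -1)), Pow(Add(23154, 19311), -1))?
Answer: Rational(29752109, 241065312) ≈ 0.12342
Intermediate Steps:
Mul(Add(5241, Pow(28384, -1)), Pow(Add(23154, 19311), -1)) = Mul(Add(5241, Rational(1, 28384)), Pow(42465, -1)) = Mul(Rational(148760545, 28384), Rational(1, 42465)) = Rational(29752109, 241065312)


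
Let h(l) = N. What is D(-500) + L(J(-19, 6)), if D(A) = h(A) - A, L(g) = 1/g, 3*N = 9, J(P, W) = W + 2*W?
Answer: 9055/18 ≈ 503.06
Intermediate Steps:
J(P, W) = 3*W
N = 3 (N = (⅓)*9 = 3)
h(l) = 3
D(A) = 3 - A
D(-500) + L(J(-19, 6)) = (3 - 1*(-500)) + 1/(3*6) = (3 + 500) + 1/18 = 503 + 1/18 = 9055/18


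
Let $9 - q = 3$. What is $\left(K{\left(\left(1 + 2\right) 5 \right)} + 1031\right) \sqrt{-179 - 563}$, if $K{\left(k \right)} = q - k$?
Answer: $1022 i \sqrt{742} \approx 27839.0 i$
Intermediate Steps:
$q = 6$ ($q = 9 - 3 = 6$)
$K{\left(k \right)} = 6 - k$
$\left(K{\left(\left(1 + 2\right) 5 \right)} + 1031\right) \sqrt{-179 - 563} = \left(\left(6 - \left(1 + 2\right) 5\right) + 1031\right) \sqrt{-179 - 563} = \left(\left(6 - 3 \cdot 5\right) + 1031\right) \sqrt{-742} = \left(\left(6 - 15\right) + 1031\right) i \sqrt{742} = \left(-9 + 1031\right) i \sqrt{742} = 1022 i \sqrt{742}$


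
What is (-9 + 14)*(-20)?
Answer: -100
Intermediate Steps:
(-9 + 14)*(-20) = 5*(-20) = -100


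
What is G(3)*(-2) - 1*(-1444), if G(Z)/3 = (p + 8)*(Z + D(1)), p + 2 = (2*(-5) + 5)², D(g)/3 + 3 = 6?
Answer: -788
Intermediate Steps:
D(g) = 9 (D(g) = -9 + 3*6 = -9 + 18 = 9)
p = 23 (p = -2 + (2*(-5) + 5)² = -2 + (-10 + 5)² = -2 + (-5)² = -2 + 25 = 23)
G(Z) = 837 + 93*Z (G(Z) = 3*((23 + 8)*(Z + 9)) = 3*(31*(9 + Z)) = 3*(279 + 31*Z) = 837 + 93*Z)
G(3)*(-2) - 1*(-1444) = (837 + 93*3)*(-2) - 1*(-1444) = (837 + 279)*(-2) + 1444 = 1116*(-2) + 1444 = -2232 + 1444 = -788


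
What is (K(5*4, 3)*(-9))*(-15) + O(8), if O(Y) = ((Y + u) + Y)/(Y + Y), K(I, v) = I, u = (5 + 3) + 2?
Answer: 21613/8 ≈ 2701.6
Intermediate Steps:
u = 10 (u = 8 + 2 = 10)
O(Y) = (10 + 2*Y)/(2*Y) (O(Y) = ((Y + 10) + Y)/(Y + Y) = ((10 + Y) + Y)/((2*Y)) = (10 + 2*Y)*(1/(2*Y)) = (10 + 2*Y)/(2*Y))
(K(5*4, 3)*(-9))*(-15) + O(8) = ((5*4)*(-9))*(-15) + (5 + 8)/8 = (20*(-9))*(-15) + (⅛)*13 = -180*(-15) + 13/8 = 2700 + 13/8 = 21613/8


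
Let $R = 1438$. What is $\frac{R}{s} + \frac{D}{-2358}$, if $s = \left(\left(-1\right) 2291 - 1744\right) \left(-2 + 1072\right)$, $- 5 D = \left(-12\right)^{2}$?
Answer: $\frac{3359771}{282792975} \approx 0.011881$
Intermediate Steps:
$D = - \frac{144}{5}$ ($D = - \frac{\left(-12\right)^{2}}{5} = \left(- \frac{1}{5}\right) 144 = - \frac{144}{5} \approx -28.8$)
$s = -4317450$ ($s = \left(-2291 - 1744\right) 1070 = \left(-4035\right) 1070 = -4317450$)
$\frac{R}{s} + \frac{D}{-2358} = \frac{1438}{-4317450} - \frac{144}{5 \left(-2358\right)} = 1438 \left(- \frac{1}{4317450}\right) - - \frac{8}{655} = - \frac{719}{2158725} + \frac{8}{655} = \frac{3359771}{282792975}$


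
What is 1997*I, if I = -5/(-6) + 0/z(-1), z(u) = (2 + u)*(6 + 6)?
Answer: 9985/6 ≈ 1664.2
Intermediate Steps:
z(u) = 24 + 12*u (z(u) = (2 + u)*12 = 24 + 12*u)
I = ⅚ (I = -5/(-6) + 0/(24 + 12*(-1)) = -5*(-⅙) + 0/(24 - 12) = ⅚ + 0/12 = ⅚ + 0*(1/12) = ⅚ + 0 = ⅚ ≈ 0.83333)
1997*I = 1997*(⅚) = 9985/6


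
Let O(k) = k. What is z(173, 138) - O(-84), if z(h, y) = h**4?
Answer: 895745125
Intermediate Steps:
z(173, 138) - O(-84) = 173**4 - 1*(-84) = 895745041 + 84 = 895745125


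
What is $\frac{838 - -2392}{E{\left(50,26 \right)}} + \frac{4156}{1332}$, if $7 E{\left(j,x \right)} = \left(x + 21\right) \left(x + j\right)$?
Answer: $\frac{295801}{31302} \approx 9.4499$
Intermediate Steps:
$E{\left(j,x \right)} = \frac{\left(21 + x\right) \left(j + x\right)}{7}$ ($E{\left(j,x \right)} = \frac{\left(x + 21\right) \left(x + j\right)}{7} = \frac{\left(21 + x\right) \left(j + x\right)}{7}$)
$\frac{838 - -2392}{E{\left(50,26 \right)}} + \frac{4156}{1332} = \frac{838 - -2392}{3 \cdot 50 + 3 \cdot 26 + \frac{26^{2}}{7} + \frac{1}{7} \cdot 50 \cdot 26} + \frac{4156}{1332} = \frac{838 + 2392}{150 + 78 + \frac{1}{7} \cdot 676 + \frac{1300}{7}} + 4156 \cdot \frac{1}{1332} = \frac{3230}{150 + 78 + \frac{676}{7} + \frac{1300}{7}} + \frac{1039}{333} = \frac{3230}{\frac{3572}{7}} + \frac{1039}{333} = 3230 \cdot \frac{7}{3572} + \frac{1039}{333} = \frac{595}{94} + \frac{1039}{333} = \frac{295801}{31302}$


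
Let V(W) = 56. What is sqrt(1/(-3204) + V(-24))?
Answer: sqrt(15968647)/534 ≈ 7.4833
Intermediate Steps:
sqrt(1/(-3204) + V(-24)) = sqrt(1/(-3204) + 56) = sqrt(-1/3204 + 56) = sqrt(179423/3204) = sqrt(15968647)/534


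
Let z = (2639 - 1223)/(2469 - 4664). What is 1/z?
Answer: -2195/1416 ≈ -1.5501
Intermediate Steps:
z = -1416/2195 (z = 1416/(-2195) = 1416*(-1/2195) = -1416/2195 ≈ -0.64510)
1/z = 1/(-1416/2195) = -2195/1416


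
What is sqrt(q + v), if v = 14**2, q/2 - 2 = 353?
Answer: sqrt(906) ≈ 30.100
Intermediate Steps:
q = 710 (q = 4 + 2*353 = 4 + 706 = 710)
v = 196
sqrt(q + v) = sqrt(710 + 196) = sqrt(906)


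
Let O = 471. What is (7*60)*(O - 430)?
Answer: 17220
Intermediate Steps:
(7*60)*(O - 430) = (7*60)*(471 - 430) = 420*41 = 17220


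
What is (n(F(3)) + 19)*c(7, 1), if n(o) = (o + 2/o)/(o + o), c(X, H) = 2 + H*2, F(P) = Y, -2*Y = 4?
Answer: 79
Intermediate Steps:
Y = -2 (Y = -½*4 = -2)
F(P) = -2
c(X, H) = 2 + 2*H
n(o) = (o + 2/o)/(2*o) (n(o) = (o + 2/o)/((2*o)) = (o + 2/o)*(1/(2*o)) = (o + 2/o)/(2*o))
(n(F(3)) + 19)*c(7, 1) = ((½ + (-2)⁻²) + 19)*(2 + 2*1) = ((½ + ¼) + 19)*(2 + 2) = (¾ + 19)*4 = (79/4)*4 = 79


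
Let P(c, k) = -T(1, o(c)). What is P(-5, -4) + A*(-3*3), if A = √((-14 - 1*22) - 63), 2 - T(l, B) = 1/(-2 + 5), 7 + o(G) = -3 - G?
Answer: -5/3 - 27*I*√11 ≈ -1.6667 - 89.549*I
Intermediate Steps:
o(G) = -10 - G (o(G) = -7 + (-3 - G) = -10 - G)
T(l, B) = 5/3 (T(l, B) = 2 - 1/(-2 + 5) = 2 - 1/3 = 2 - 1*⅓ = 2 - ⅓ = 5/3)
P(c, k) = -5/3 (P(c, k) = -1*5/3 = -5/3)
A = 3*I*√11 (A = √((-14 - 22) - 63) = √(-36 - 63) = √(-99) = 3*I*√11 ≈ 9.9499*I)
P(-5, -4) + A*(-3*3) = -5/3 + (3*I*√11)*(-3*3) = -5/3 + (3*I*√11)*(-9) = -5/3 - 27*I*√11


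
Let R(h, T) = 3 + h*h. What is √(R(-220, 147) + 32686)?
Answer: √81089 ≈ 284.76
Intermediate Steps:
R(h, T) = 3 + h²
√(R(-220, 147) + 32686) = √((3 + (-220)²) + 32686) = √((3 + 48400) + 32686) = √(48403 + 32686) = √81089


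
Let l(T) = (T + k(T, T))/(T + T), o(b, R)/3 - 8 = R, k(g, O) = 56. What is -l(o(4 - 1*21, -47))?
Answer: -61/234 ≈ -0.26068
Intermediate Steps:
o(b, R) = 24 + 3*R
l(T) = (56 + T)/(2*T) (l(T) = (T + 56)/(T + T) = (56 + T)/((2*T)) = (56 + T)*(1/(2*T)) = (56 + T)/(2*T))
-l(o(4 - 1*21, -47)) = -(56 + (24 + 3*(-47)))/(2*(24 + 3*(-47))) = -(56 + (24 - 141))/(2*(24 - 141)) = -(56 - 117)/(2*(-117)) = -(-1)*(-61)/(2*117) = -1*61/234 = -61/234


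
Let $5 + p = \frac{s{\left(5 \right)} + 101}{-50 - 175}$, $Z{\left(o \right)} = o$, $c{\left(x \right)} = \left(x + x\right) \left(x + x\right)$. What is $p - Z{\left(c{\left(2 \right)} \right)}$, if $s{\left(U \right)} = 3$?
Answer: $- \frac{4829}{225} \approx -21.462$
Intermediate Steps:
$c{\left(x \right)} = 4 x^{2}$ ($c{\left(x \right)} = 2 x 2 x = 4 x^{2}$)
$p = - \frac{1229}{225}$ ($p = -5 + \frac{3 + 101}{-50 - 175} = -5 + \frac{104}{-225} = -5 + 104 \left(- \frac{1}{225}\right) = -5 - \frac{104}{225} = - \frac{1229}{225} \approx -5.4622$)
$p - Z{\left(c{\left(2 \right)} \right)} = - \frac{1229}{225} - 4 \cdot 2^{2} = - \frac{1229}{225} - 4 \cdot 4 = - \frac{1229}{225} - 16 = - \frac{4829}{225}$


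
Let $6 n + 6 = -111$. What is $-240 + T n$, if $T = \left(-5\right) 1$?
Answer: $- \frac{285}{2} \approx -142.5$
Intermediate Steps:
$n = - \frac{39}{2}$ ($n = -1 + \frac{1}{6} \left(-111\right) = -1 - \frac{37}{2} = - \frac{39}{2} \approx -19.5$)
$T = -5$
$-240 + T n = -240 - - \frac{195}{2} = -240 + \frac{195}{2} = - \frac{285}{2}$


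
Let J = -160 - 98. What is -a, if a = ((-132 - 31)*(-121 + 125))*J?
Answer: -168216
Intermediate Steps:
J = -258
a = 168216 (a = ((-132 - 31)*(-121 + 125))*(-258) = -163*4*(-258) = -652*(-258) = 168216)
-a = -1*168216 = -168216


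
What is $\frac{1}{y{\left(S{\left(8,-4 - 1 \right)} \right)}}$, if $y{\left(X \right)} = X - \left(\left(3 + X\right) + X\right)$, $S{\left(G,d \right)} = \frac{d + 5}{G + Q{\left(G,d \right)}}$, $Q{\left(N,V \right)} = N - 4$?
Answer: $- \frac{1}{3} \approx -0.33333$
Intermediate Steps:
$Q{\left(N,V \right)} = -4 + N$ ($Q{\left(N,V \right)} = N - 4 = -4 + N$)
$S{\left(G,d \right)} = \frac{5 + d}{-4 + 2 G}$ ($S{\left(G,d \right)} = \frac{d + 5}{G + \left(-4 + G\right)} = \frac{5 + d}{-4 + 2 G}$)
$y{\left(X \right)} = -3 - X$ ($y{\left(X \right)} = X - \left(3 + 2 X\right) = -3 - X$)
$\frac{1}{y{\left(S{\left(8,-4 - 1 \right)} \right)}} = \frac{1}{-3 - \frac{5 - 5}{2 \left(-2 + 8\right)}} = \frac{1}{-3 - \frac{5 - 5}{2 \cdot 6}} = \frac{1}{-3 - \frac{1}{2} \cdot \frac{1}{6} \cdot 0} = \frac{1}{-3 - 0} = \frac{1}{-3 + 0} = \frac{1}{-3} = - \frac{1}{3}$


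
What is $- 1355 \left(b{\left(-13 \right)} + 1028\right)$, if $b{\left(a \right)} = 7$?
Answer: $-1402425$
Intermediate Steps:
$- 1355 \left(b{\left(-13 \right)} + 1028\right) = - 1355 \left(7 + 1028\right) = \left(-1355\right) 1035 = -1402425$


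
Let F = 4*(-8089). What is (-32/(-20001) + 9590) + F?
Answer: -455342734/20001 ≈ -22766.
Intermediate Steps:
F = -32356
(-32/(-20001) + 9590) + F = (-32/(-20001) + 9590) - 32356 = (-32*(-1/20001) + 9590) - 32356 = (32/20001 + 9590) - 32356 = 191809622/20001 - 32356 = -455342734/20001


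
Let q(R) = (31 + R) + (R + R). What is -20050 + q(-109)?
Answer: -20346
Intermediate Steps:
q(R) = 31 + 3*R (q(R) = (31 + R) + 2*R = 31 + 3*R)
-20050 + q(-109) = -20050 + (31 + 3*(-109)) = -20050 + (31 - 327) = -20050 - 296 = -20346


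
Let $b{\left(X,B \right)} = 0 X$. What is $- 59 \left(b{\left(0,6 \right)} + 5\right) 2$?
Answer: $-590$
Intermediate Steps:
$b{\left(X,B \right)} = 0$
$- 59 \left(b{\left(0,6 \right)} + 5\right) 2 = - 59 \left(0 + 5\right) 2 = - 59 \cdot 5 \cdot 2 = \left(-59\right) 10 = -590$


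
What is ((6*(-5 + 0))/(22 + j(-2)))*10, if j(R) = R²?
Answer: -150/13 ≈ -11.538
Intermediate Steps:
((6*(-5 + 0))/(22 + j(-2)))*10 = ((6*(-5 + 0))/(22 + (-2)²))*10 = ((6*(-5))/(22 + 4))*10 = -30/26*10 = -30*1/26*10 = -15/13*10 = -150/13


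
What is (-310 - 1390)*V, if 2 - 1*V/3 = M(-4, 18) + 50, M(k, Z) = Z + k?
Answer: 316200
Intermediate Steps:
V = -186 (V = 6 - 3*((18 - 4) + 50) = 6 - 3*(14 + 50) = 6 - 3*64 = 6 - 192 = -186)
(-310 - 1390)*V = (-310 - 1390)*(-186) = -1700*(-186) = 316200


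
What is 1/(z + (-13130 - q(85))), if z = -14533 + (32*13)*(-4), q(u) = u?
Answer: -1/29412 ≈ -3.4000e-5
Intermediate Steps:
z = -16197 (z = -14533 + 416*(-4) = -14533 - 1664 = -16197)
1/(z + (-13130 - q(85))) = 1/(-16197 + (-13130 - 1*85)) = 1/(-16197 + (-13130 - 85)) = 1/(-16197 - 13215) = 1/(-29412) = -1/29412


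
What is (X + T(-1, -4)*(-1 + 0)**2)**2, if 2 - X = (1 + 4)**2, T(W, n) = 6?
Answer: 289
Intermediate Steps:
X = -23 (X = 2 - (1 + 4)**2 = 2 - 1*5**2 = 2 - 1*25 = 2 - 25 = -23)
(X + T(-1, -4)*(-1 + 0)**2)**2 = (-23 + 6*(-1 + 0)**2)**2 = (-23 + 6*(-1)**2)**2 = (-23 + 6*1)**2 = (-23 + 6)**2 = (-17)**2 = 289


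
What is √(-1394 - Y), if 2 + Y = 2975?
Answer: I*√4367 ≈ 66.083*I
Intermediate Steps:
Y = 2973 (Y = -2 + 2975 = 2973)
√(-1394 - Y) = √(-1394 - 1*2973) = √(-1394 - 2973) = √(-4367) = I*√4367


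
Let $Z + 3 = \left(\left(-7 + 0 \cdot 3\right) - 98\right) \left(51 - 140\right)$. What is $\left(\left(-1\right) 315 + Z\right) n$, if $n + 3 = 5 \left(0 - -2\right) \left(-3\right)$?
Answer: $-297891$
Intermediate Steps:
$Z = 9342$ ($Z = -3 + \left(\left(-7 + 0 \cdot 3\right) - 98\right) \left(51 - 140\right) = -3 + \left(\left(-7 + 0\right) - 98\right) \left(-89\right) = -3 + \left(-7 - 98\right) \left(-89\right) = -3 - -9345 = -3 + 9345 = 9342$)
$n = -33$ ($n = -3 + 5 \left(0 - -2\right) \left(-3\right) = -3 + 5 \left(0 + 2\right) \left(-3\right) = -3 + 5 \cdot 2 \left(-3\right) = -3 + 10 \left(-3\right) = -3 - 30 = -33$)
$\left(\left(-1\right) 315 + Z\right) n = \left(\left(-1\right) 315 + 9342\right) \left(-33\right) = \left(-315 + 9342\right) \left(-33\right) = 9027 \left(-33\right) = -297891$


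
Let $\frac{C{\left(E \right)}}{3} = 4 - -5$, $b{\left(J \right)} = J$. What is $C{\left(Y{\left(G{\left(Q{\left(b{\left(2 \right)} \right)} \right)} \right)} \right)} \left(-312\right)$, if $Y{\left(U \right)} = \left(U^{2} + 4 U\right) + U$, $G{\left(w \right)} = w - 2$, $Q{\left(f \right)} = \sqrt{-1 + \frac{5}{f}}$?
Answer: $-8424$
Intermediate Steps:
$G{\left(w \right)} = -2 + w$
$Y{\left(U \right)} = U^{2} + 5 U$
$C{\left(E \right)} = 27$ ($C{\left(E \right)} = 3 \left(4 - -5\right) = 3 \left(4 + 5\right) = 3 \cdot 9 = 27$)
$C{\left(Y{\left(G{\left(Q{\left(b{\left(2 \right)} \right)} \right)} \right)} \right)} \left(-312\right) = 27 \left(-312\right) = -8424$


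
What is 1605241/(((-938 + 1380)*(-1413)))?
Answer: -1605241/624546 ≈ -2.5703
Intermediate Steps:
1605241/(((-938 + 1380)*(-1413))) = 1605241/((442*(-1413))) = 1605241/(-624546) = 1605241*(-1/624546) = -1605241/624546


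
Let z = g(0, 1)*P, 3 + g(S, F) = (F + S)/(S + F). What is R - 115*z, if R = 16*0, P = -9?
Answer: -2070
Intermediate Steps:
g(S, F) = -2 (g(S, F) = -3 + (F + S)/(S + F) = -3 + (F + S)/(F + S) = -3 + 1 = -2)
z = 18 (z = -2*(-9) = 18)
R = 0
R - 115*z = 0 - 115*18 = 0 - 2070 = -2070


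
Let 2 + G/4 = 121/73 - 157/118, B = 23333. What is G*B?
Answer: -672503726/4307 ≈ -1.5614e+5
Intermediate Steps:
G = -28822/4307 (G = -8 + 4*(121/73 - 157/118) = -8 + 4*(2817/8614) = -8 + 5634/4307 = -28822/4307 ≈ -6.6919)
G*B = -28822/4307*23333 = -672503726/4307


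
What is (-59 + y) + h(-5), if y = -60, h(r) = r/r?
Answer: -118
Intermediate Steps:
h(r) = 1
(-59 + y) + h(-5) = (-59 - 60) + 1 = -119 + 1 = -118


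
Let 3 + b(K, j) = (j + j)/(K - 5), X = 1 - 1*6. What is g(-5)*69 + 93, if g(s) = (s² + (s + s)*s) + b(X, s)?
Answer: 5130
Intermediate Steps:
X = -5 (X = 1 - 6 = -5)
b(K, j) = -3 + 2*j/(-5 + K) (b(K, j) = -3 + (j + j)/(K - 5) = -3 + (2*j)/(-5 + K) = -3 + 2*j/(-5 + K))
g(s) = -3 + 3*s² - s/5 (g(s) = (s² + (s + s)*s) + (15 - 3*(-5) + 2*s)/(-5 - 5) = (s² + (2*s)*s) + (15 + 15 + 2*s)/(-10) = (s² + 2*s²) - (30 + 2*s)/10 = 3*s² + (-3 - s/5) = -3 + 3*s² - s/5)
g(-5)*69 + 93 = (-3 + 3*(-5)² - ⅕*(-5))*69 + 93 = (-3 + 3*25 + 1)*69 + 93 = (-3 + 75 + 1)*69 + 93 = 73*69 + 93 = 5037 + 93 = 5130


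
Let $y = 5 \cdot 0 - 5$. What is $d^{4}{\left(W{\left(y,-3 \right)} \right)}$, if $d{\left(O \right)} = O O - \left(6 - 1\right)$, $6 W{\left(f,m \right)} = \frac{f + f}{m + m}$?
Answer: $\frac{6472063200625}{11019960576} \approx 587.3$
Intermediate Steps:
$y = -5$ ($y = 0 - 5 = -5$)
$W{\left(f,m \right)} = \frac{f}{6 m}$ ($W{\left(f,m \right)} = \frac{\left(f + f\right) \frac{1}{m + m}}{6} = \frac{2 f \frac{1}{2 m}}{6} = \frac{f \frac{1}{m}}{6} = \frac{f}{6 m}$)
$d{\left(O \right)} = -5 + O^{2}$ ($d{\left(O \right)} = O^{2} - \left(6 - 1\right) = O^{2} - 5 = -5 + O^{2}$)
$d^{4}{\left(W{\left(y,-3 \right)} \right)} = \left(-5 + \left(\frac{1}{6} \left(-5\right) \frac{1}{-3}\right)^{2}\right)^{4} = \left(-5 + \left(\frac{1}{6} \left(-5\right) \left(- \frac{1}{3}\right)\right)^{2}\right)^{4} = \left(-5 + \left(\frac{5}{18}\right)^{2}\right)^{4} = \left(-5 + \frac{25}{324}\right)^{4} = \left(- \frac{1595}{324}\right)^{4} = \frac{6472063200625}{11019960576}$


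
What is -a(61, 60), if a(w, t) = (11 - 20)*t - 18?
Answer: 558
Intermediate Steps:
a(w, t) = -18 - 9*t (a(w, t) = -9*t - 18 = -18 - 9*t)
-a(61, 60) = -(-18 - 9*60) = -(-18 - 540) = -1*(-558) = 558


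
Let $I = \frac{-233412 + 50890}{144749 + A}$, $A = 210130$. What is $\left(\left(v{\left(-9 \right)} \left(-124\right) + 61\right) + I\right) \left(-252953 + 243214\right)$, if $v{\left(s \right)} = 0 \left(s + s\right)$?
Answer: $- \frac{209048579683}{354879} \approx -5.8907 \cdot 10^{5}$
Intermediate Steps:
$v{\left(s \right)} = 0$ ($v{\left(s \right)} = 0 \cdot 2 s = 0$)
$I = - \frac{182522}{354879}$ ($I = \frac{-233412 + 50890}{144749 + 210130} = - \frac{182522}{354879} \approx -0.51432$)
$\left(\left(v{\left(-9 \right)} \left(-124\right) + 61\right) + I\right) \left(-252953 + 243214\right) = \left(\left(0 \left(-124\right) + 61\right) - \frac{182522}{354879}\right) \left(-252953 + 243214\right) = \left(\left(0 + 61\right) - \frac{182522}{354879}\right) \left(-9739\right) = \left(61 - \frac{182522}{354879}\right) \left(-9739\right) = \frac{21465097}{354879} \left(-9739\right) = - \frac{209048579683}{354879}$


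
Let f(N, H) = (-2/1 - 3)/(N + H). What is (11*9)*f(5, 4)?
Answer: -55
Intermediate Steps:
f(N, H) = -5/(H + N) (f(N, H) = (-2*1 - 3)/(H + N) = (-2 - 3)/(H + N) = -5/(H + N))
(11*9)*f(5, 4) = (11*9)*(-5/(4 + 5)) = 99*(-5/9) = -55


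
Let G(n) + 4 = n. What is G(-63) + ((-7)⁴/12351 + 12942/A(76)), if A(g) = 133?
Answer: 50106214/1642683 ≈ 30.503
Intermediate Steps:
G(n) = -4 + n
G(-63) + ((-7)⁴/12351 + 12942/A(76)) = (-4 - 63) + ((-7)⁴/12351 + 12942/133) = -67 + (2401*(1/12351) + 12942*(1/133)) = -67 + (2401/12351 + 12942/133) = -67 + 160165975/1642683 = 50106214/1642683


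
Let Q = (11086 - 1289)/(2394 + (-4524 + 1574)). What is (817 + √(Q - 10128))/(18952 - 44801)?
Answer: -817/25849 - I*√784094135/7186022 ≈ -0.031607 - 0.0038967*I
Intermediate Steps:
Q = -9797/556 (Q = 9797/(2394 - 2950) = 9797/(-556) = 9797*(-1/556) = -9797/556 ≈ -17.621)
(817 + √(Q - 10128))/(18952 - 44801) = (817 + √(-9797/556 - 10128))/(18952 - 44801) = (817 + √(-5640965/556))/(-25849) = (817 + I*√784094135/278)*(-1/25849) = -817/25849 - I*√784094135/7186022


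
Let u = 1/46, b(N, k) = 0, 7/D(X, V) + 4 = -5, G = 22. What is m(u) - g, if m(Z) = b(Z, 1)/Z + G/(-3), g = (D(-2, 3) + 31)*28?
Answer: -7682/9 ≈ -853.56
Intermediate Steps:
D(X, V) = -7/9 (D(X, V) = 7/(-4 - 5) = 7/(-9) = 7*(-⅑) = -7/9)
u = 1/46 ≈ 0.021739
g = 7616/9 (g = (-7/9 + 31)*28 = (272/9)*28 = 7616/9 ≈ 846.22)
m(Z) = -22/3 (m(Z) = 0/Z + 22/(-3) = 0 + 22*(-⅓) = 0 - 22/3 = -22/3)
m(u) - g = -22/3 - 1*7616/9 = -22/3 - 7616/9 = -7682/9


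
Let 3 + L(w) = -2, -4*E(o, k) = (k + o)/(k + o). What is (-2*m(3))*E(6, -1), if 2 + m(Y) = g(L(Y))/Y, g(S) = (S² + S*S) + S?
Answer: 13/2 ≈ 6.5000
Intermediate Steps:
E(o, k) = -¼ (E(o, k) = -(k + o)/(4*(k + o)) = -¼*1 = -¼)
L(w) = -5 (L(w) = -3 - 2 = -5)
g(S) = S + 2*S² (g(S) = (S² + S²) + S = 2*S² + S = S + 2*S²)
m(Y) = -2 + 45/Y (m(Y) = -2 + (-5*(1 + 2*(-5)))/Y = -2 + (-5*(1 - 10))/Y = -2 + (-5*(-9))/Y = -2 + 45/Y)
(-2*m(3))*E(6, -1) = -2*(-2 + 45/3)*(-¼) = -2*(-2 + 45*(⅓))*(-¼) = -2*(-2 + 15)*(-¼) = -2*13*(-¼) = -26*(-¼) = 13/2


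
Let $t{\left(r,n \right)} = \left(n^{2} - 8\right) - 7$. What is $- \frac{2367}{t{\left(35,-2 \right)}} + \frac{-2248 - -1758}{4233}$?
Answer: $\frac{10014121}{46563} \approx 215.07$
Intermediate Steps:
$t{\left(r,n \right)} = -15 + n^{2}$ ($t{\left(r,n \right)} = \left(-8 + n^{2}\right) - 7 = -15 + n^{2}$)
$- \frac{2367}{t{\left(35,-2 \right)}} + \frac{-2248 - -1758}{4233} = - \frac{2367}{-15 + \left(-2\right)^{2}} + \frac{-2248 - -1758}{4233} = - \frac{2367}{-15 + 4} + \left(-2248 + 1758\right) \frac{1}{4233} = - \frac{2367}{-11} - \frac{490}{4233} = \left(-2367\right) \left(- \frac{1}{11}\right) - \frac{490}{4233} = \frac{2367}{11} - \frac{490}{4233} = \frac{10014121}{46563}$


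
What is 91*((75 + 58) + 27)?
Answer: 14560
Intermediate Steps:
91*((75 + 58) + 27) = 91*(133 + 27) = 91*160 = 14560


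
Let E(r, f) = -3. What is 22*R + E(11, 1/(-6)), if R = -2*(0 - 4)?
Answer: 173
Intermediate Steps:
R = 8 (R = -2*(-4) = 8)
22*R + E(11, 1/(-6)) = 22*8 - 3 = 176 - 3 = 173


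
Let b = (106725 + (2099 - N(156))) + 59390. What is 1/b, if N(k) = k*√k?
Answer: 84107/14146076690 + 78*√39/7073038345 ≈ 6.0145e-6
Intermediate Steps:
N(k) = k^(3/2)
b = 168214 - 312*√39 (b = (106725 + (2099 - 156^(3/2))) + 59390 = (106725 + (2099 - 312*√39)) + 59390 = (108824 - 312*√39) + 59390 = 168214 - 312*√39 ≈ 1.6627e+5)
1/b = 1/(168214 - 312*√39)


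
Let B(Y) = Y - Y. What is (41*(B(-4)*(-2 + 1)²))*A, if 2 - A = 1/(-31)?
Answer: 0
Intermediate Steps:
A = 63/31 (A = 2 - 1/(-31) = 2 - 1*(-1/31) = 2 + 1/31 = 63/31 ≈ 2.0323)
B(Y) = 0
(41*(B(-4)*(-2 + 1)²))*A = (41*(0*(-2 + 1)²))*(63/31) = (41*(0*(-1)²))*(63/31) = (41*(0*1))*(63/31) = (41*0)*(63/31) = 0*(63/31) = 0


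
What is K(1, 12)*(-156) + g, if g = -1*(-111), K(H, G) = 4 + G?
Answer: -2385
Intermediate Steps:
g = 111
K(1, 12)*(-156) + g = (4 + 12)*(-156) + 111 = 16*(-156) + 111 = -2496 + 111 = -2385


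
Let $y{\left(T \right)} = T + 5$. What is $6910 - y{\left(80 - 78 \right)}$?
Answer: $6903$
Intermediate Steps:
$y{\left(T \right)} = 5 + T$
$6910 - y{\left(80 - 78 \right)} = 6910 - \left(5 + \left(80 - 78\right)\right) = 6910 - \left(5 + 2\right) = 6910 - 7 = 6903$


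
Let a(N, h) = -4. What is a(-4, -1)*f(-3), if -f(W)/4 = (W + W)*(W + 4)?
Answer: -96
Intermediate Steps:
f(W) = -8*W*(4 + W) (f(W) = -4*(W + W)*(W + 4) = -4*2*W*(4 + W) = -8*W*(4 + W))
a(-4, -1)*f(-3) = -(-32)*(-3)*(4 - 3) = -(-32)*(-3) = -4*24 = -96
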